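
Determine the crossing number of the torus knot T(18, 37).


For a torus knot T(p, q) with gcd(p,q)=1,
the crossing number is min(p*(q-1), q*(p-1)).
p*(q-1) = 18*36 = 648
q*(p-1) = 37*17 = 629
min(648, 629) = 629

629


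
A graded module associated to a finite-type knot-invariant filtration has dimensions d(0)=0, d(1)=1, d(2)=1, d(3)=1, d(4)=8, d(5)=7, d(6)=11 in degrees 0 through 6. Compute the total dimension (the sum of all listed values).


Total dimension = d(0) + d(1) + ... + d(6)
= 0 + 1 + 1 + 1 + 8 + 7 + 11
= 29

29


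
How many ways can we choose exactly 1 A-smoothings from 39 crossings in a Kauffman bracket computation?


We choose which 1 of 39 crossings get A-smoothings.
C(39, 1) = 39! / (1! * 38!)
= 39

39


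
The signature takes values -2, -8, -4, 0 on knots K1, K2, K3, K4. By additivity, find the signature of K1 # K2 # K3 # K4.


The signature is additive under connected sum.
signature(K1 # K2 # K3 # K4) = (-2) + (-8) + (-4) + (0)
= -14

-14


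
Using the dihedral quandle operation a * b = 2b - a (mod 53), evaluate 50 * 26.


50 * 26 = 2*26 - 50 mod 53
= 52 - 50 mod 53
= 2 mod 53 = 2

2


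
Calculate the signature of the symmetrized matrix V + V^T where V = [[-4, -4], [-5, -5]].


Step 1: V + V^T = [[-8, -9], [-9, -10]]
Step 2: trace = -18, det = -1
Step 3: Discriminant = (-18)^2 - 4*(-1) = 328
Step 4: Eigenvalues: 0.0553851, -18.0554
Step 5: Signature = (# positive eigenvalues) - (# negative eigenvalues) = 0

0


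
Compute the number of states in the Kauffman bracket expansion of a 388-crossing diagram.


Each crossing contributes 2 choices (A-smoothing or B-smoothing).
Total states = 2^388 = 630432099142311667396464641602297820881275828327447146687172694467931548343955369782628260078158650252906047844909056

630432099142311667396464641602297820881275828327447146687172694467931548343955369782628260078158650252906047844909056


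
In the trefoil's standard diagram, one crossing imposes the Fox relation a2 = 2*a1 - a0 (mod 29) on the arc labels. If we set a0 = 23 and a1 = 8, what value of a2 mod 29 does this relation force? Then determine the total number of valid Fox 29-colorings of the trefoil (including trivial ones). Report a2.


Step 1: Apply the given crossing relation 2*a1 - a0 - a2 = 0 (mod 29).
  a2 = 2*a1 - a0 mod 29
  a2 = 2*8 - 23 mod 29
  a2 = 16 - 23 mod 29
  a2 = -7 mod 29 = 22
Step 2: The trefoil has determinant 3.
  Number of Fox p-colorings (p prime) is p^2 if p = 3, else p.
  Since 29 does not divide 3, only trivial (constant) colorings exist.
  (So the trial a0 = 23, a1 = 8 with a0 != a1 does NOT extend to a valid coloring of the whole trefoil: the other two crossing relations require 3*(a1 - a0) = 0 (mod 29), which fails.)
  Total colorings = 29
Step 3: a2 = 22, total Fox 29-colorings = 29

22


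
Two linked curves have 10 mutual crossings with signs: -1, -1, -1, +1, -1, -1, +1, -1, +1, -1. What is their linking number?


Step 1: Count positive crossings: 3
Step 2: Count negative crossings: 7
Step 3: Sum of signs = 3 - 7 = -4
Step 4: Linking number = sum/2 = -4/2 = -2

-2


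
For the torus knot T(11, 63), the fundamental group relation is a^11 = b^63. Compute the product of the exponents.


The relation is a^11 = b^63.
Product of exponents = 11 * 63
= 693

693


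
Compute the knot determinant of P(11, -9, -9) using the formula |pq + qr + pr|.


Step 1: Compute pq + qr + pr.
pq = 11*(-9) = -99
qr = (-9)*(-9) = 81
pr = 11*(-9) = -99
pq + qr + pr = -99 + 81 + (-99) = -117
Step 2: Take absolute value.
det(P(11,-9,-9)) = |-117| = 117

117


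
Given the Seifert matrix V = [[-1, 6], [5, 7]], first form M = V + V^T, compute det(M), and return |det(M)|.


Step 1: Form V + V^T where V = [[-1, 6], [5, 7]]
  V^T = [[-1, 5], [6, 7]]
  V + V^T = [[-2, 11], [11, 14]]
Step 2: det(V + V^T) = (-2)*14 - 11*11
  = -28 - 121 = -149
Step 3: Knot determinant = |det(V + V^T)| = |-149| = 149

149


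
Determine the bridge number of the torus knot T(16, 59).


The bridge number of T(p,q) is min(p,q).
min(16, 59) = 16

16


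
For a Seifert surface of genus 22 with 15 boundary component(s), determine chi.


chi = 2 - 2g - b
= 2 - 2*22 - 15
= 2 - 44 - 15 = -57

-57


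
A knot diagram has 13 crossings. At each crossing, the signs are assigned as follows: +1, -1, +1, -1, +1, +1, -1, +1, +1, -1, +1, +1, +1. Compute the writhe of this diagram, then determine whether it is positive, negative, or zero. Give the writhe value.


Step 1: Count positive crossings (+1).
Positive crossings: 9
Step 2: Count negative crossings (-1).
Negative crossings: 4
Step 3: Writhe = (positive) - (negative)
w = 9 - 4 = 5
Step 4: |w| = 5, and w is positive

5


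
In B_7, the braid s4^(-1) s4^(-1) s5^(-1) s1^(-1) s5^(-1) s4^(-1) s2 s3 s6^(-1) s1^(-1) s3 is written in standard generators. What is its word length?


The word length counts the number of generators (including inverses).
Listing each generator: s4^(-1), s4^(-1), s5^(-1), s1^(-1), s5^(-1), s4^(-1), s2, s3, s6^(-1), s1^(-1), s3
There are 11 generators in this braid word.

11


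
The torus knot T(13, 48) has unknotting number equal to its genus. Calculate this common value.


For a torus knot T(p,q), both the unknotting number and genus equal (p-1)(q-1)/2.
= (13-1)(48-1)/2
= 12*47/2
= 564/2 = 282

282


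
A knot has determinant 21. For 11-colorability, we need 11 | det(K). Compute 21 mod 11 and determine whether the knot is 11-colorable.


Step 1: A knot is p-colorable if and only if p divides its determinant.
Step 2: Compute 21 mod 11.
21 = 1 * 11 + 10
Step 3: 21 mod 11 = 10
Step 4: The knot is 11-colorable: no

10


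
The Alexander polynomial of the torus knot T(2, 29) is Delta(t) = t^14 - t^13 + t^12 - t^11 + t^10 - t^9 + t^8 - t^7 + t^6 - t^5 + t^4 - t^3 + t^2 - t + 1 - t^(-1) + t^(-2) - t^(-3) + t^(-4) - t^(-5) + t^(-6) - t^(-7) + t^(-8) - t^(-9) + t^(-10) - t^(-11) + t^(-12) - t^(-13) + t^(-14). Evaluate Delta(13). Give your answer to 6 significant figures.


Substituting t = 13 into Delta(t) = t^14 - t^13 + t^12 - t^11 + t^10 - t^9 + t^8 - t^7 + t^6 - t^5 + t^4 - t^3 + t^2 - t + 1 - t^(-1) + t^(-2) - t^(-3) + t^(-4) - t^(-5) + t^(-6) - t^(-7) + t^(-8) - t^(-9) + t^(-10) - t^(-11) + t^(-12) - t^(-13) + t^(-14):
Term values: (3937376385699289) + (-302875106592253) + (23298085122481) + (-1792160394037) + (137858491849) + (-10604499373) + (815730721) + (-62748517) + (4826809) + (-371293) + (28561) + (-2197) + (169) + (-13) + (1) + (-0.0769231) + (0.00591716) + (-0.000455166) + (3.50128e-05) + (-2.69329e-06) + (2.07176e-07) + (-1.59366e-08) + (1.22589e-09) + (-9.42996e-11) + (7.25382e-12) + (-5.57986e-13) + (4.2922e-14) + (-3.30169e-15) + (2.53976e-16)
Sum = 3.656135215e+15
Rounded to 6 significant figures: 3.65614e+15

3.65614e+15


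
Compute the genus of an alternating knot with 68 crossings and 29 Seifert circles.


For alternating knots, g = (c - s + 1)/2.
= (68 - 29 + 1)/2
= 40/2 = 20

20


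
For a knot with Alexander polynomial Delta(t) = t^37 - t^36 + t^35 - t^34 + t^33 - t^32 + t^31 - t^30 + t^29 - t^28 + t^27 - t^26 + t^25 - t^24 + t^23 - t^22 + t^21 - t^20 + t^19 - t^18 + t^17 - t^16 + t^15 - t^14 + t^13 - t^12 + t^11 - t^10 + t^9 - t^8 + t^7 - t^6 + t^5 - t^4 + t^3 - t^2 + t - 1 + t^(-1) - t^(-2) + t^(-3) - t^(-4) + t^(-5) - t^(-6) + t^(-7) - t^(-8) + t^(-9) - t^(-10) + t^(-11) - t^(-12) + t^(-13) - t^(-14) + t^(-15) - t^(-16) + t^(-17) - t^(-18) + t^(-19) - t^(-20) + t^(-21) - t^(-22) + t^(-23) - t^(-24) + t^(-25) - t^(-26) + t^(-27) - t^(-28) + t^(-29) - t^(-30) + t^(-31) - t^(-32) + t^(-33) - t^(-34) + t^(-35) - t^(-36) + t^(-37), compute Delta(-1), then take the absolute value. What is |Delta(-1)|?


Step 1: The polynomial has 75 terms with alternating signs, exponents from 37 down to -37.
Step 2: Substitute t = -1. The i-th term has coefficient (-1)^i and exponent (m-i),
  so its value is (-1)^i * (-1)^(m-i) = (-1)^m = -1 for every i.
Step 3: All 75 terms equal -1, so Delta(-1) = 75 * (-1) = -75
Step 4: |Delta(-1)| = 75

75


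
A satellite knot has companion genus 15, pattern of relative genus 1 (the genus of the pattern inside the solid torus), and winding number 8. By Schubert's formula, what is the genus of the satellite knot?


Schubert: g(satellite) = g_rel(pattern) + |winding| * g(companion),
where g_rel(pattern) is the genus of the pattern relative to the solid torus.
= 1 + 8 * 15
= 1 + 120 = 121

121


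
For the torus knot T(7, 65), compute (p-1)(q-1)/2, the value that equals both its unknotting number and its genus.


For a torus knot T(p,q), both the unknotting number and genus equal (p-1)(q-1)/2.
= (7-1)(65-1)/2
= 6*64/2
= 384/2 = 192

192


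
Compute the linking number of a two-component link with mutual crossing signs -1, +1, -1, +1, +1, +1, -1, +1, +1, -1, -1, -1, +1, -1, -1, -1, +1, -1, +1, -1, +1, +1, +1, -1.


Step 1: Count positive crossings: 12
Step 2: Count negative crossings: 12
Step 3: Sum of signs = 12 - 12 = 0
Step 4: Linking number = sum/2 = 0/2 = 0

0


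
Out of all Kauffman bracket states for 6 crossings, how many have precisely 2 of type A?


We choose which 2 of 6 crossings get A-smoothings.
C(6, 2) = 6! / (2! * 4!)
= 15

15


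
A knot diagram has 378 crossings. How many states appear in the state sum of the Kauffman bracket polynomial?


Each crossing contributes 2 choices (A-smoothing or B-smoothing).
Total states = 2^378 = 615656346818663737691860001564743965704370926101022604186692084441339402679643915803347910232576806887603562348544

615656346818663737691860001564743965704370926101022604186692084441339402679643915803347910232576806887603562348544


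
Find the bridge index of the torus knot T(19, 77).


The bridge number of T(p,q) is min(p,q).
min(19, 77) = 19

19


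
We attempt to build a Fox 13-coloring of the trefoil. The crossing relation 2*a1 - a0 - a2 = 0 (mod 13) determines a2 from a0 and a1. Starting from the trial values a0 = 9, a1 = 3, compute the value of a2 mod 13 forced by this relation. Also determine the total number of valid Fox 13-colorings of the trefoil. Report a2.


Step 1: Apply the given crossing relation 2*a1 - a0 - a2 = 0 (mod 13).
  a2 = 2*a1 - a0 mod 13
  a2 = 2*3 - 9 mod 13
  a2 = 6 - 9 mod 13
  a2 = -3 mod 13 = 10
Step 2: The trefoil has determinant 3.
  Number of Fox p-colorings (p prime) is p^2 if p = 3, else p.
  Since 13 does not divide 3, only trivial (constant) colorings exist.
  (So the trial a0 = 9, a1 = 3 with a0 != a1 does NOT extend to a valid coloring of the whole trefoil: the other two crossing relations require 3*(a1 - a0) = 0 (mod 13), which fails.)
  Total colorings = 13
Step 3: a2 = 10, total Fox 13-colorings = 13

10


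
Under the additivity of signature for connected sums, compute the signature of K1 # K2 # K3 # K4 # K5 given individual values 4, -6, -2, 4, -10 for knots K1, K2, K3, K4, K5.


The signature is additive under connected sum.
signature(K1 # K2 # K3 # K4 # K5) = (4) + (-6) + (-2) + (4) + (-10)
= -10

-10


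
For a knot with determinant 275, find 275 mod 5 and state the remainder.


Step 1: A knot is p-colorable if and only if p divides its determinant.
Step 2: Compute 275 mod 5.
275 = 55 * 5 + 0
Step 3: 275 mod 5 = 0
Step 4: The knot is 5-colorable: yes

0


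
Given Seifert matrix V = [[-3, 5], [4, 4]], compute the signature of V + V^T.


Step 1: V + V^T = [[-6, 9], [9, 8]]
Step 2: trace = 2, det = -129
Step 3: Discriminant = 2^2 - 4*(-129) = 520
Step 4: Eigenvalues: 12.4018, -10.4018
Step 5: Signature = (# positive eigenvalues) - (# negative eigenvalues) = 0

0


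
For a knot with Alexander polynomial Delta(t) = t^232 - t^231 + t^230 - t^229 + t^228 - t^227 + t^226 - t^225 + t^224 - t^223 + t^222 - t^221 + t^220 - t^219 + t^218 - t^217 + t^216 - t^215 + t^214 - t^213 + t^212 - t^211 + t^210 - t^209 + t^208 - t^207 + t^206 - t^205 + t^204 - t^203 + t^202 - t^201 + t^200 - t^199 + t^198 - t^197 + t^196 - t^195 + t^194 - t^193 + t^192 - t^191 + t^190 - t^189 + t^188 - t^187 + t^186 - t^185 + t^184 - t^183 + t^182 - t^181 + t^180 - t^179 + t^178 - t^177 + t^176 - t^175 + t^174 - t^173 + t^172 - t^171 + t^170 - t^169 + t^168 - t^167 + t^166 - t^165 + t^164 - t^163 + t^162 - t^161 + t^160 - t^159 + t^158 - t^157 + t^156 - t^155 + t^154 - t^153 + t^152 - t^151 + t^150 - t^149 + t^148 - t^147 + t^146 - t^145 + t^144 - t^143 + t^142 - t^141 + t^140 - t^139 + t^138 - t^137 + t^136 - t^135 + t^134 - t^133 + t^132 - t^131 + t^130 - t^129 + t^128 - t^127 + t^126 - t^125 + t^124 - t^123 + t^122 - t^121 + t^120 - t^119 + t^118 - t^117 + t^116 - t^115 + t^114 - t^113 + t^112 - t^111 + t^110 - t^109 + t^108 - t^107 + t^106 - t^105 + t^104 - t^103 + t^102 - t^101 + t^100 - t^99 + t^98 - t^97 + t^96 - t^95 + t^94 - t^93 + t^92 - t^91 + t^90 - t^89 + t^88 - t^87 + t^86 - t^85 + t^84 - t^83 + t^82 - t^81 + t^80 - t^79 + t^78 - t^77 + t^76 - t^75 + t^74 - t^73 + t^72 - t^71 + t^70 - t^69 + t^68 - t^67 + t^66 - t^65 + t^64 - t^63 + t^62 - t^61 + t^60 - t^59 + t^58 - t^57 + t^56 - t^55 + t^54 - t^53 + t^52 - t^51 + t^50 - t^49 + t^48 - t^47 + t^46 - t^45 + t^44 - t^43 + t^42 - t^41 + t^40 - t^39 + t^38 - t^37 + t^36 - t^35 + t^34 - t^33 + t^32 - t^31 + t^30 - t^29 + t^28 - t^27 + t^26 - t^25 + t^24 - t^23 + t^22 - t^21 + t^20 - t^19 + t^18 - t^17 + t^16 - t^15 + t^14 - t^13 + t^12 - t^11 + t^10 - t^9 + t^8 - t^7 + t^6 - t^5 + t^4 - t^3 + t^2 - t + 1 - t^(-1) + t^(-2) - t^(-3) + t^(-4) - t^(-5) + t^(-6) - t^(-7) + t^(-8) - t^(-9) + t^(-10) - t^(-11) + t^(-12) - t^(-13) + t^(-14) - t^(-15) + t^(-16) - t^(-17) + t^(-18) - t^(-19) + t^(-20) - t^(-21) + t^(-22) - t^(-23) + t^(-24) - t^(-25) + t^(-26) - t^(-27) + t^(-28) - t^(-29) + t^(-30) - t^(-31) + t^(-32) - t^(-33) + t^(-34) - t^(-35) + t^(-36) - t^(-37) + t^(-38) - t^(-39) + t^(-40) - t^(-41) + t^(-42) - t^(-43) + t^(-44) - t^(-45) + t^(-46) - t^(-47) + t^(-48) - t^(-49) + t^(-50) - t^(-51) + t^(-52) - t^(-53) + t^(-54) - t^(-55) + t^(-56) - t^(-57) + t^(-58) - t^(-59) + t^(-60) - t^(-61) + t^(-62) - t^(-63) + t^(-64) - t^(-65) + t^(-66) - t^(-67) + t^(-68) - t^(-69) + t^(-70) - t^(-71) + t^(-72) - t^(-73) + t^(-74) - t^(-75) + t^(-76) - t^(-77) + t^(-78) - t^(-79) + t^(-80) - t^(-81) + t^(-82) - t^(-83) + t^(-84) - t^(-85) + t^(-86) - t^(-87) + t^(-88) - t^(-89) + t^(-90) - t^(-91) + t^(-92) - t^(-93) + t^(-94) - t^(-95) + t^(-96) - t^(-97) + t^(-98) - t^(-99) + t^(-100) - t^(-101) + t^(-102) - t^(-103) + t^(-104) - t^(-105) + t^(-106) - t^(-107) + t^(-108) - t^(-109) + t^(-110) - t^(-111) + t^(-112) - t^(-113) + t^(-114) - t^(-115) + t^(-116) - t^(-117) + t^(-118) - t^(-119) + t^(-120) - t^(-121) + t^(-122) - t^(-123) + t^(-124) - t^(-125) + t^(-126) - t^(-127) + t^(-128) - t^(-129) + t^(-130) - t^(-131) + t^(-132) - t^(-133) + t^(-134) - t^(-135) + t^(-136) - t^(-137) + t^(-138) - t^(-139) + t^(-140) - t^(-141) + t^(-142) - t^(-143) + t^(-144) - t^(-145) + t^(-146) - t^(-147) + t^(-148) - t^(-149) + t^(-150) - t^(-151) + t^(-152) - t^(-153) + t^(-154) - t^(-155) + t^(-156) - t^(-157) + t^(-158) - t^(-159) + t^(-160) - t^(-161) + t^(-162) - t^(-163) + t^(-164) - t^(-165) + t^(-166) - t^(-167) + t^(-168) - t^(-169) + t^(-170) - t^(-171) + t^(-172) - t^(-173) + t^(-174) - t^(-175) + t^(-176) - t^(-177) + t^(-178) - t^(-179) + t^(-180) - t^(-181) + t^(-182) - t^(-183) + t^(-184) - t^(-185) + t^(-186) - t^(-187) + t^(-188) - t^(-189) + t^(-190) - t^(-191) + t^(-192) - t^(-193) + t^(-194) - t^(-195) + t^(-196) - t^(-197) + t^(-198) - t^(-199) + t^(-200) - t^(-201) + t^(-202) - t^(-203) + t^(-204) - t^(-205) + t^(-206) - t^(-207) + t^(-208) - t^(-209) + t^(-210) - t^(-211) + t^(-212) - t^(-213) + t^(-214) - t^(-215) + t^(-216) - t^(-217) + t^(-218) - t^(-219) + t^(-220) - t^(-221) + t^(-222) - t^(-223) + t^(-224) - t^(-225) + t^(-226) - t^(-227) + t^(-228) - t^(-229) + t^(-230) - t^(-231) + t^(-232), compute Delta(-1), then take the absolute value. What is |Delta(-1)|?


Step 1: The polynomial has 465 terms with alternating signs, exponents from 232 down to -232.
Step 2: Substitute t = -1. The i-th term has coefficient (-1)^i and exponent (m-i),
  so its value is (-1)^i * (-1)^(m-i) = (-1)^m = 1 for every i.
Step 3: All 465 terms equal 1, so Delta(-1) = 465 * (1) = 465
Step 4: |Delta(-1)| = 465

465


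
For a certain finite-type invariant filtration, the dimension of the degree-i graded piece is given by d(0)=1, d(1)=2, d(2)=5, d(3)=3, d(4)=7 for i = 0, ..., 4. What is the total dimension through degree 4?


Total dimension = d(0) + d(1) + ... + d(4)
= 1 + 2 + 5 + 3 + 7
= 18

18


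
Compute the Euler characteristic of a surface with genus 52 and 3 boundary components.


chi = 2 - 2g - b
= 2 - 2*52 - 3
= 2 - 104 - 3 = -105

-105


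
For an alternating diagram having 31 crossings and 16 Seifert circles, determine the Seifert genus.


For alternating knots, g = (c - s + 1)/2.
= (31 - 16 + 1)/2
= 16/2 = 8

8


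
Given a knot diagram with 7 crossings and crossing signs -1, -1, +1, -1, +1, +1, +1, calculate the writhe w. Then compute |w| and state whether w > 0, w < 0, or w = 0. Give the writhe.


Step 1: Count positive crossings (+1).
Positive crossings: 4
Step 2: Count negative crossings (-1).
Negative crossings: 3
Step 3: Writhe = (positive) - (negative)
w = 4 - 3 = 1
Step 4: |w| = 1, and w is positive

1


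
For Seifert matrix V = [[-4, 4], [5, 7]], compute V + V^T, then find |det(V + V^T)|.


Step 1: Form V + V^T where V = [[-4, 4], [5, 7]]
  V^T = [[-4, 5], [4, 7]]
  V + V^T = [[-8, 9], [9, 14]]
Step 2: det(V + V^T) = (-8)*14 - 9*9
  = -112 - 81 = -193
Step 3: Knot determinant = |det(V + V^T)| = |-193| = 193

193


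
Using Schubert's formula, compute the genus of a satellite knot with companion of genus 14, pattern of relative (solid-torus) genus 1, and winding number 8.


Schubert: g(satellite) = g_rel(pattern) + |winding| * g(companion),
where g_rel(pattern) is the genus of the pattern relative to the solid torus.
= 1 + 8 * 14
= 1 + 112 = 113

113


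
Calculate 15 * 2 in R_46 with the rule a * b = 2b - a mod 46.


15 * 2 = 2*2 - 15 mod 46
= 4 - 15 mod 46
= -11 mod 46 = 35

35


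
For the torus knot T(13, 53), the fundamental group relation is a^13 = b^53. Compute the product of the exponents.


The relation is a^13 = b^53.
Product of exponents = 13 * 53
= 689

689


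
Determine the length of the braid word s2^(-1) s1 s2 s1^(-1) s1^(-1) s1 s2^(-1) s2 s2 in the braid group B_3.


The word length counts the number of generators (including inverses).
Listing each generator: s2^(-1), s1, s2, s1^(-1), s1^(-1), s1, s2^(-1), s2, s2
There are 9 generators in this braid word.

9


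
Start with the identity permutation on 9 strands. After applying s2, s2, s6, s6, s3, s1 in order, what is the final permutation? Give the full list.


Starting with identity [1, 2, 3, 4, 5, 6, 7, 8, 9].
Apply generators in sequence:
  After s2: [1, 3, 2, 4, 5, 6, 7, 8, 9]
  After s2: [1, 2, 3, 4, 5, 6, 7, 8, 9]
  After s6: [1, 2, 3, 4, 5, 7, 6, 8, 9]
  After s6: [1, 2, 3, 4, 5, 6, 7, 8, 9]
  After s3: [1, 2, 4, 3, 5, 6, 7, 8, 9]
  After s1: [2, 1, 4, 3, 5, 6, 7, 8, 9]
Final permutation: [2, 1, 4, 3, 5, 6, 7, 8, 9]

[2, 1, 4, 3, 5, 6, 7, 8, 9]


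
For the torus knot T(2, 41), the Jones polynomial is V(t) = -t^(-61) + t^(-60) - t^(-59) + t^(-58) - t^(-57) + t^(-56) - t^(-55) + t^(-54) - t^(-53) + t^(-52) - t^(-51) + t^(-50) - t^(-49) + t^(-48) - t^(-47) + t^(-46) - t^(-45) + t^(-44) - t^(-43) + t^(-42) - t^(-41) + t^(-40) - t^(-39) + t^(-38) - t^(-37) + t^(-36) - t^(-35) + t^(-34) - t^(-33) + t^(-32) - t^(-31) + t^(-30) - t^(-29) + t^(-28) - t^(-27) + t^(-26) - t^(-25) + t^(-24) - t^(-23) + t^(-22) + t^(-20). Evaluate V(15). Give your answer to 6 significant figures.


Substituting t = 15 into V(t) = -t^(-61) + t^(-60) - t^(-59) + t^(-58) - t^(-57) + t^(-56) - t^(-55) + t^(-54) - t^(-53) + t^(-52) - t^(-51) + t^(-50) - t^(-49) + t^(-48) - t^(-47) + t^(-46) - t^(-45) + t^(-44) - t^(-43) + t^(-42) - t^(-41) + t^(-40) - t^(-39) + t^(-38) - t^(-37) + t^(-36) - t^(-35) + t^(-34) - t^(-33) + t^(-32) - t^(-31) + t^(-30) - t^(-29) + t^(-28) - t^(-27) + t^(-26) - t^(-25) + t^(-24) - t^(-23) + t^(-22) + t^(-20):
  (-)t^(-61) = -1.81315e-72
  (+)t^(-60) = 2.71972e-71
  (-)t^(-59) = -4.07958e-70
  (+)t^(-58) = 6.11937e-69
  (-)t^(-57) = -9.17906e-68
  (+)t^(-56) = 1.37686e-66
  (-)t^(-55) = -2.06529e-65
  (+)t^(-54) = 3.09793e-64
  (-)t^(-53) = -4.6469e-63
  (+)t^(-52) = 6.97035e-62
  (-)t^(-51) = -1.04555e-60
  (+)t^(-50) = 1.56833e-59
  (-)t^(-49) = -2.35249e-58
  (+)t^(-48) = 3.52874e-57
  (-)t^(-47) = -5.29311e-56
  (+)t^(-46) = 7.93966e-55
  (-)t^(-45) = -1.19095e-53
  (+)t^(-44) = 1.78642e-52
  (-)t^(-43) = -2.67964e-51
  (+)t^(-42) = 4.01945e-50
  (-)t^(-41) = -6.02918e-49
  (+)t^(-40) = 9.04377e-48
  (-)t^(-39) = -1.35657e-46
  (+)t^(-38) = 2.03485e-45
  (-)t^(-37) = -3.05227e-44
  (+)t^(-36) = 4.57841e-43
  (-)t^(-35) = -6.86761e-42
  (+)t^(-34) = 1.03014e-40
  (-)t^(-33) = -1.54521e-39
  (+)t^(-32) = 2.31782e-38
  (-)t^(-31) = -3.47673e-37
  (+)t^(-30) = 5.2151e-36
  (-)t^(-29) = -7.82264e-35
  (+)t^(-28) = 1.1734e-33
  (-)t^(-27) = -1.76009e-32
  (+)t^(-26) = 2.64014e-31
  (-)t^(-25) = -3.96021e-30
  (+)t^(-24) = 5.94032e-29
  (-)t^(-23) = -8.91048e-28
  (+)t^(-22) = 1.33657e-26
  (+)t^(-20) = 3.00729e-24
Sum = (-1.81315e-72) + (2.71972e-71) + (-4.07958e-70) + (6.11937e-69) + (-9.17906e-68) + (1.37686e-66) + (-2.06529e-65) + (3.09793e-64) + (-4.6469e-63) + (6.97035e-62) + (-1.04555e-60) + (1.56833e-59) + (-2.35249e-58) + (3.52874e-57) + (-5.29311e-56) + (7.93966e-55) + (-1.19095e-53) + (1.78642e-52) + (-2.67964e-51) + (4.01945e-50) + (-6.02918e-49) + (9.04377e-48) + (-1.35657e-46) + (2.03485e-45) + (-3.05227e-44) + (4.57841e-43) + (-6.86761e-42) + (1.03014e-40) + (-1.54521e-39) + (2.31782e-38) + (-3.47673e-37) + (5.2151e-36) + (-7.82264e-35) + (1.1734e-33) + (-1.76009e-32) + (2.64014e-31) + (-3.96021e-30) + (5.94032e-29) + (-8.91048e-28) + (1.33657e-26) + (3.00729e-24)
= 3.019816959e-24
Rounded to 6 significant figures: 3.01982e-24

3.01982e-24


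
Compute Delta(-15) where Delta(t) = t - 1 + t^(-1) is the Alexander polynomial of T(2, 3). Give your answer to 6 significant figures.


Substituting t = -15 into Delta(t) = t - 1 + t^(-1):
Term values: (-15) + (-1) + (-0.0666667)
Sum = -16.06666667
Rounded to 6 significant figures: -16.0667

-16.0667


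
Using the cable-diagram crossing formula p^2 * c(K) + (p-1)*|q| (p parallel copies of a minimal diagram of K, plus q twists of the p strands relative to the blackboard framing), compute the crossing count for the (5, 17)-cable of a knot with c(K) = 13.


Step 1: Each of the c(K) crossings of the companion diagram becomes p*p = p^2 crossings among the p parallel strands, and each of the |q| twists s_1 s_2 ... s_(p-1) adds (p-1) crossings.
  Crossings = p^2 * c(K) + (p-1)*|q|
Step 2: = 5^2 * 13 + (5-1)*17
Step 3: = 25*13 + 4*17
Step 4: = 325 + 68 = 393

393


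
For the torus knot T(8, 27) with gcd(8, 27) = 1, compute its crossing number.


For a torus knot T(p, q) with gcd(p,q)=1,
the crossing number is min(p*(q-1), q*(p-1)).
p*(q-1) = 8*26 = 208
q*(p-1) = 27*7 = 189
min(208, 189) = 189

189


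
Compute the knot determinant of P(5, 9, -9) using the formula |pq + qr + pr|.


Step 1: Compute pq + qr + pr.
pq = 5*9 = 45
qr = 9*(-9) = -81
pr = 5*(-9) = -45
pq + qr + pr = 45 + (-81) + (-45) = -81
Step 2: Take absolute value.
det(P(5,9,-9)) = |-81| = 81

81


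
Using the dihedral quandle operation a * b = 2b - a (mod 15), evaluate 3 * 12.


3 * 12 = 2*12 - 3 mod 15
= 24 - 3 mod 15
= 21 mod 15 = 6

6


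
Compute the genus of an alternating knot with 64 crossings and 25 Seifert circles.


For alternating knots, g = (c - s + 1)/2.
= (64 - 25 + 1)/2
= 40/2 = 20

20


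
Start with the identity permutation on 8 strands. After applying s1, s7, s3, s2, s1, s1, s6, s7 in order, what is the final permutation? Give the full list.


Starting with identity [1, 2, 3, 4, 5, 6, 7, 8].
Apply generators in sequence:
  After s1: [2, 1, 3, 4, 5, 6, 7, 8]
  After s7: [2, 1, 3, 4, 5, 6, 8, 7]
  After s3: [2, 1, 4, 3, 5, 6, 8, 7]
  After s2: [2, 4, 1, 3, 5, 6, 8, 7]
  After s1: [4, 2, 1, 3, 5, 6, 8, 7]
  After s1: [2, 4, 1, 3, 5, 6, 8, 7]
  After s6: [2, 4, 1, 3, 5, 8, 6, 7]
  After s7: [2, 4, 1, 3, 5, 8, 7, 6]
Final permutation: [2, 4, 1, 3, 5, 8, 7, 6]

[2, 4, 1, 3, 5, 8, 7, 6]


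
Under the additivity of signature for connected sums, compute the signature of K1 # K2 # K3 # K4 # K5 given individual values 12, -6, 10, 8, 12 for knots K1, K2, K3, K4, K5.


The signature is additive under connected sum.
signature(K1 # K2 # K3 # K4 # K5) = (12) + (-6) + (10) + (8) + (12)
= 36

36


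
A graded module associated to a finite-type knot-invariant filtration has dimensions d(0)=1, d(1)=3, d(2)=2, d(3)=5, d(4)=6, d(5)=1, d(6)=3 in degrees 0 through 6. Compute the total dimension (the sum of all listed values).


Total dimension = d(0) + d(1) + ... + d(6)
= 1 + 3 + 2 + 5 + 6 + 1 + 3
= 21

21


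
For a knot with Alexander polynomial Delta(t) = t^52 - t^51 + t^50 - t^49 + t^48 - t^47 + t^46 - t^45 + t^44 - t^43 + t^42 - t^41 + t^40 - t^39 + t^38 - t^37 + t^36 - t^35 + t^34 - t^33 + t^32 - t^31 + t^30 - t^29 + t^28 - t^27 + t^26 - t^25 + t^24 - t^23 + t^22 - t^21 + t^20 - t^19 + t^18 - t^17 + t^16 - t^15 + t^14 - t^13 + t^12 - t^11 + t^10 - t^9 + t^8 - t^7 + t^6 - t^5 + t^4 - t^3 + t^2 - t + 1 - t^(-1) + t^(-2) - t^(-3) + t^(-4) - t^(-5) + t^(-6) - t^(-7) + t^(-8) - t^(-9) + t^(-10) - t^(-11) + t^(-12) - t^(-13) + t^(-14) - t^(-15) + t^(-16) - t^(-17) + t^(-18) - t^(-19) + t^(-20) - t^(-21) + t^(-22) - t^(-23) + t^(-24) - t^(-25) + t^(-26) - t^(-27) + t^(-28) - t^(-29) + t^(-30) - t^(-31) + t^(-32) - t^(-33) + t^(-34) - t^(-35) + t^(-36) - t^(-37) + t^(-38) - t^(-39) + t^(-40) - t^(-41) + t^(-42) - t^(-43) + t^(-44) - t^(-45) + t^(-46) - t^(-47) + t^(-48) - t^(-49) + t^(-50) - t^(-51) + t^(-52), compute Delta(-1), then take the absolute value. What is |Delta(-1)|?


Step 1: The polynomial has 105 terms with alternating signs, exponents from 52 down to -52.
Step 2: Substitute t = -1. The i-th term has coefficient (-1)^i and exponent (m-i),
  so its value is (-1)^i * (-1)^(m-i) = (-1)^m = 1 for every i.
Step 3: All 105 terms equal 1, so Delta(-1) = 105 * (1) = 105
Step 4: |Delta(-1)| = 105

105


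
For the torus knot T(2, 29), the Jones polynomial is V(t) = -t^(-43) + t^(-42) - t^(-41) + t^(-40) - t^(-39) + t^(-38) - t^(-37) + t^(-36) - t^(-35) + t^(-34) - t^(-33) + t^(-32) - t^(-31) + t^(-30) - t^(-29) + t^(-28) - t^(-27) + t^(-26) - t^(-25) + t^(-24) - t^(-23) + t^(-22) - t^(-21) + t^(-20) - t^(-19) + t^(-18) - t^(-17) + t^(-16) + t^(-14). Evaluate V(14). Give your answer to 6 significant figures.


Substituting t = 14 into V(t) = -t^(-43) + t^(-42) - t^(-41) + t^(-40) - t^(-39) + t^(-38) - t^(-37) + t^(-36) - t^(-35) + t^(-34) - t^(-33) + t^(-32) - t^(-31) + t^(-30) - t^(-29) + t^(-28) - t^(-27) + t^(-26) - t^(-25) + t^(-24) - t^(-23) + t^(-22) - t^(-21) + t^(-20) - t^(-19) + t^(-18) - t^(-17) + t^(-16) + t^(-14):
  (-)t^(-43) = -5.20588e-50
  (+)t^(-42) = 7.28824e-49
  (-)t^(-41) = -1.02035e-47
  (+)t^(-40) = 1.42849e-46
  (-)t^(-39) = -1.99989e-45
  (+)t^(-38) = 2.79985e-44
  (-)t^(-37) = -3.91979e-43
  (+)t^(-36) = 5.4877e-42
  (-)t^(-35) = -7.68279e-41
  (+)t^(-34) = 1.07559e-39
  (-)t^(-33) = -1.50583e-38
  (+)t^(-32) = 2.10816e-37
  (-)t^(-31) = -2.95142e-36
  (+)t^(-30) = 4.13199e-35
  (-)t^(-29) = -5.78478e-34
  (+)t^(-28) = 8.09869e-33
  (-)t^(-27) = -1.13382e-31
  (+)t^(-26) = 1.58734e-30
  (-)t^(-25) = -2.22228e-29
  (+)t^(-24) = 3.11119e-28
  (-)t^(-23) = -4.35567e-27
  (+)t^(-22) = 6.09794e-26
  (-)t^(-21) = -8.53712e-25
  (+)t^(-20) = 1.1952e-23
  (-)t^(-19) = -1.67327e-22
  (+)t^(-18) = 2.34258e-21
  (-)t^(-17) = -3.27962e-20
  (+)t^(-16) = 4.59147e-19
  (+)t^(-14) = 8.99927e-17
Sum = (-5.20588e-50) + (7.28824e-49) + (-1.02035e-47) + (1.42849e-46) + (-1.99989e-45) + (2.79985e-44) + (-3.91979e-43) + (5.4877e-42) + (-7.68279e-41) + (1.07559e-39) + (-1.50583e-38) + (2.10816e-37) + (-2.95142e-36) + (4.13199e-35) + (-5.78478e-34) + (8.09869e-33) + (-1.13382e-31) + (1.58734e-30) + (-2.22228e-29) + (3.11119e-28) + (-4.35567e-27) + (6.09794e-26) + (-8.53712e-25) + (1.1952e-23) + (-1.67327e-22) + (2.34258e-21) + (-3.27962e-20) + (4.59147e-19) + (8.99927e-17)
= 9.042128218e-17
Rounded to 6 significant figures: 9.04213e-17

9.04213e-17


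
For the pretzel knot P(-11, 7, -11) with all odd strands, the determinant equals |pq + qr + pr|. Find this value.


Step 1: Compute pq + qr + pr.
pq = (-11)*7 = -77
qr = 7*(-11) = -77
pr = (-11)*(-11) = 121
pq + qr + pr = -77 + (-77) + 121 = -33
Step 2: Take absolute value.
det(P(-11,7,-11)) = |-33| = 33

33


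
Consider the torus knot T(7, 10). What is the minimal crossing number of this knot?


For a torus knot T(p, q) with gcd(p,q)=1,
the crossing number is min(p*(q-1), q*(p-1)).
p*(q-1) = 7*9 = 63
q*(p-1) = 10*6 = 60
min(63, 60) = 60

60


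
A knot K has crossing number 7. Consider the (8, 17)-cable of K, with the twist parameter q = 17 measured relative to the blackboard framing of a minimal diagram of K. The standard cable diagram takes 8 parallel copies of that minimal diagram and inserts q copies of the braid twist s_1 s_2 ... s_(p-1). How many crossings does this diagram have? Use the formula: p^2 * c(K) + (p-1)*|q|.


Step 1: Each of the c(K) crossings of the companion diagram becomes p*p = p^2 crossings among the p parallel strands, and each of the |q| twists s_1 s_2 ... s_(p-1) adds (p-1) crossings.
  Crossings = p^2 * c(K) + (p-1)*|q|
Step 2: = 8^2 * 7 + (8-1)*17
Step 3: = 64*7 + 7*17
Step 4: = 448 + 119 = 567

567


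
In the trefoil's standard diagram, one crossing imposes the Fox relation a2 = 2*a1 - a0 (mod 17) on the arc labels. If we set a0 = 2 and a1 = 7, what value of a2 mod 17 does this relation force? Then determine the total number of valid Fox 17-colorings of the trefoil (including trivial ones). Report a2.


Step 1: Apply the given crossing relation 2*a1 - a0 - a2 = 0 (mod 17).
  a2 = 2*a1 - a0 mod 17
  a2 = 2*7 - 2 mod 17
  a2 = 14 - 2 mod 17
  a2 = 12 mod 17 = 12
Step 2: The trefoil has determinant 3.
  Number of Fox p-colorings (p prime) is p^2 if p = 3, else p.
  Since 17 does not divide 3, only trivial (constant) colorings exist.
  (So the trial a0 = 2, a1 = 7 with a0 != a1 does NOT extend to a valid coloring of the whole trefoil: the other two crossing relations require 3*(a1 - a0) = 0 (mod 17), which fails.)
  Total colorings = 17
Step 3: a2 = 12, total Fox 17-colorings = 17

12


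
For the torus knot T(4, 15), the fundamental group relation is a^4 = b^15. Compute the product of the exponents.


The relation is a^4 = b^15.
Product of exponents = 4 * 15
= 60

60


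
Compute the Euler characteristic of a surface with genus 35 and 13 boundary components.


chi = 2 - 2g - b
= 2 - 2*35 - 13
= 2 - 70 - 13 = -81

-81


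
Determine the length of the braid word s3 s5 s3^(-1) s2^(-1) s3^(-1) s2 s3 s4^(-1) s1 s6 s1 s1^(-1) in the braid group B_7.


The word length counts the number of generators (including inverses).
Listing each generator: s3, s5, s3^(-1), s2^(-1), s3^(-1), s2, s3, s4^(-1), s1, s6, s1, s1^(-1)
There are 12 generators in this braid word.

12


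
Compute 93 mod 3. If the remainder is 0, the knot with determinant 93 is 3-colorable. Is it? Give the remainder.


Step 1: A knot is p-colorable if and only if p divides its determinant.
Step 2: Compute 93 mod 3.
93 = 31 * 3 + 0
Step 3: 93 mod 3 = 0
Step 4: The knot is 3-colorable: yes

0


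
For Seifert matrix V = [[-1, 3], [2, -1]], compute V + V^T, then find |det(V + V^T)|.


Step 1: Form V + V^T where V = [[-1, 3], [2, -1]]
  V^T = [[-1, 2], [3, -1]]
  V + V^T = [[-2, 5], [5, -2]]
Step 2: det(V + V^T) = (-2)*(-2) - 5*5
  = 4 - 25 = -21
Step 3: Knot determinant = |det(V + V^T)| = |-21| = 21

21


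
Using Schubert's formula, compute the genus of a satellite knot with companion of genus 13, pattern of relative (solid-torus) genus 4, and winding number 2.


Schubert: g(satellite) = g_rel(pattern) + |winding| * g(companion),
where g_rel(pattern) is the genus of the pattern relative to the solid torus.
= 4 + 2 * 13
= 4 + 26 = 30

30


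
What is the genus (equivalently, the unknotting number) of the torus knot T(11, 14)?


For a torus knot T(p,q), both the unknotting number and genus equal (p-1)(q-1)/2.
= (11-1)(14-1)/2
= 10*13/2
= 130/2 = 65

65


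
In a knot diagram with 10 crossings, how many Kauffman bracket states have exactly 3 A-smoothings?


We choose which 3 of 10 crossings get A-smoothings.
C(10, 3) = 10! / (3! * 7!)
= 120

120


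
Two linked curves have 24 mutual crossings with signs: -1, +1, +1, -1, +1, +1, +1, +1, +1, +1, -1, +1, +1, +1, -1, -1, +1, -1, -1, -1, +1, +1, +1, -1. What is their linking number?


Step 1: Count positive crossings: 15
Step 2: Count negative crossings: 9
Step 3: Sum of signs = 15 - 9 = 6
Step 4: Linking number = sum/2 = 6/2 = 3

3


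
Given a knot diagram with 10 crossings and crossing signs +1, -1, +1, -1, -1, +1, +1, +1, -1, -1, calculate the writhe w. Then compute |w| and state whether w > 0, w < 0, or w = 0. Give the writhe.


Step 1: Count positive crossings (+1).
Positive crossings: 5
Step 2: Count negative crossings (-1).
Negative crossings: 5
Step 3: Writhe = (positive) - (negative)
w = 5 - 5 = 0
Step 4: |w| = 0, and w is zero

0


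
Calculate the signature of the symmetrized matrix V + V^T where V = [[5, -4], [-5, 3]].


Step 1: V + V^T = [[10, -9], [-9, 6]]
Step 2: trace = 16, det = -21
Step 3: Discriminant = 16^2 - 4*(-21) = 340
Step 4: Eigenvalues: 17.2195, -1.21954
Step 5: Signature = (# positive eigenvalues) - (# negative eigenvalues) = 0

0


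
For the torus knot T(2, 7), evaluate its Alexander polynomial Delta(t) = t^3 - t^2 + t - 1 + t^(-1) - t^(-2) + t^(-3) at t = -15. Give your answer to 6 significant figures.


Substituting t = -15 into Delta(t) = t^3 - t^2 + t - 1 + t^(-1) - t^(-2) + t^(-3):
Term values: (-3375) + (-225) + (-15) + (-1) + (-0.0666667) + (-0.00444444) + (-0.000296296)
Sum = -3616.071407
Rounded to 6 significant figures: -3616.07

-3616.07


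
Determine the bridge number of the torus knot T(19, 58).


The bridge number of T(p,q) is min(p,q).
min(19, 58) = 19

19


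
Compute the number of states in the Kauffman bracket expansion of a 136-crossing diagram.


Each crossing contributes 2 choices (A-smoothing or B-smoothing).
Total states = 2^136 = 87112285931760246646623899502532662132736

87112285931760246646623899502532662132736


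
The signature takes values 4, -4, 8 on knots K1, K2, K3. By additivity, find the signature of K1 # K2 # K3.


The signature is additive under connected sum.
signature(K1 # K2 # K3) = (4) + (-4) + (8)
= 8

8


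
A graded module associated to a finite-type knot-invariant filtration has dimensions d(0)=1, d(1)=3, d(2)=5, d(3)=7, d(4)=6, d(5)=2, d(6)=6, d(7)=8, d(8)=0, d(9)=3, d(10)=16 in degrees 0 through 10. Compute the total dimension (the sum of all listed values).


Total dimension = d(0) + d(1) + ... + d(10)
= 1 + 3 + 5 + 7 + 6 + 2 + 6 + 8 + 0 + 3 + 16
= 57

57


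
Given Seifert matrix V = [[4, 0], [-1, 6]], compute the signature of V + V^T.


Step 1: V + V^T = [[8, -1], [-1, 12]]
Step 2: trace = 20, det = 95
Step 3: Discriminant = 20^2 - 4*95 = 20
Step 4: Eigenvalues: 12.2361, 7.76393
Step 5: Signature = (# positive eigenvalues) - (# negative eigenvalues) = 2

2


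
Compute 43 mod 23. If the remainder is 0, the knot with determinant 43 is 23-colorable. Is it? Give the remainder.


Step 1: A knot is p-colorable if and only if p divides its determinant.
Step 2: Compute 43 mod 23.
43 = 1 * 23 + 20
Step 3: 43 mod 23 = 20
Step 4: The knot is 23-colorable: no

20


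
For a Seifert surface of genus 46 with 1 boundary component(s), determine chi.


chi = 2 - 2g - b
= 2 - 2*46 - 1
= 2 - 92 - 1 = -91

-91


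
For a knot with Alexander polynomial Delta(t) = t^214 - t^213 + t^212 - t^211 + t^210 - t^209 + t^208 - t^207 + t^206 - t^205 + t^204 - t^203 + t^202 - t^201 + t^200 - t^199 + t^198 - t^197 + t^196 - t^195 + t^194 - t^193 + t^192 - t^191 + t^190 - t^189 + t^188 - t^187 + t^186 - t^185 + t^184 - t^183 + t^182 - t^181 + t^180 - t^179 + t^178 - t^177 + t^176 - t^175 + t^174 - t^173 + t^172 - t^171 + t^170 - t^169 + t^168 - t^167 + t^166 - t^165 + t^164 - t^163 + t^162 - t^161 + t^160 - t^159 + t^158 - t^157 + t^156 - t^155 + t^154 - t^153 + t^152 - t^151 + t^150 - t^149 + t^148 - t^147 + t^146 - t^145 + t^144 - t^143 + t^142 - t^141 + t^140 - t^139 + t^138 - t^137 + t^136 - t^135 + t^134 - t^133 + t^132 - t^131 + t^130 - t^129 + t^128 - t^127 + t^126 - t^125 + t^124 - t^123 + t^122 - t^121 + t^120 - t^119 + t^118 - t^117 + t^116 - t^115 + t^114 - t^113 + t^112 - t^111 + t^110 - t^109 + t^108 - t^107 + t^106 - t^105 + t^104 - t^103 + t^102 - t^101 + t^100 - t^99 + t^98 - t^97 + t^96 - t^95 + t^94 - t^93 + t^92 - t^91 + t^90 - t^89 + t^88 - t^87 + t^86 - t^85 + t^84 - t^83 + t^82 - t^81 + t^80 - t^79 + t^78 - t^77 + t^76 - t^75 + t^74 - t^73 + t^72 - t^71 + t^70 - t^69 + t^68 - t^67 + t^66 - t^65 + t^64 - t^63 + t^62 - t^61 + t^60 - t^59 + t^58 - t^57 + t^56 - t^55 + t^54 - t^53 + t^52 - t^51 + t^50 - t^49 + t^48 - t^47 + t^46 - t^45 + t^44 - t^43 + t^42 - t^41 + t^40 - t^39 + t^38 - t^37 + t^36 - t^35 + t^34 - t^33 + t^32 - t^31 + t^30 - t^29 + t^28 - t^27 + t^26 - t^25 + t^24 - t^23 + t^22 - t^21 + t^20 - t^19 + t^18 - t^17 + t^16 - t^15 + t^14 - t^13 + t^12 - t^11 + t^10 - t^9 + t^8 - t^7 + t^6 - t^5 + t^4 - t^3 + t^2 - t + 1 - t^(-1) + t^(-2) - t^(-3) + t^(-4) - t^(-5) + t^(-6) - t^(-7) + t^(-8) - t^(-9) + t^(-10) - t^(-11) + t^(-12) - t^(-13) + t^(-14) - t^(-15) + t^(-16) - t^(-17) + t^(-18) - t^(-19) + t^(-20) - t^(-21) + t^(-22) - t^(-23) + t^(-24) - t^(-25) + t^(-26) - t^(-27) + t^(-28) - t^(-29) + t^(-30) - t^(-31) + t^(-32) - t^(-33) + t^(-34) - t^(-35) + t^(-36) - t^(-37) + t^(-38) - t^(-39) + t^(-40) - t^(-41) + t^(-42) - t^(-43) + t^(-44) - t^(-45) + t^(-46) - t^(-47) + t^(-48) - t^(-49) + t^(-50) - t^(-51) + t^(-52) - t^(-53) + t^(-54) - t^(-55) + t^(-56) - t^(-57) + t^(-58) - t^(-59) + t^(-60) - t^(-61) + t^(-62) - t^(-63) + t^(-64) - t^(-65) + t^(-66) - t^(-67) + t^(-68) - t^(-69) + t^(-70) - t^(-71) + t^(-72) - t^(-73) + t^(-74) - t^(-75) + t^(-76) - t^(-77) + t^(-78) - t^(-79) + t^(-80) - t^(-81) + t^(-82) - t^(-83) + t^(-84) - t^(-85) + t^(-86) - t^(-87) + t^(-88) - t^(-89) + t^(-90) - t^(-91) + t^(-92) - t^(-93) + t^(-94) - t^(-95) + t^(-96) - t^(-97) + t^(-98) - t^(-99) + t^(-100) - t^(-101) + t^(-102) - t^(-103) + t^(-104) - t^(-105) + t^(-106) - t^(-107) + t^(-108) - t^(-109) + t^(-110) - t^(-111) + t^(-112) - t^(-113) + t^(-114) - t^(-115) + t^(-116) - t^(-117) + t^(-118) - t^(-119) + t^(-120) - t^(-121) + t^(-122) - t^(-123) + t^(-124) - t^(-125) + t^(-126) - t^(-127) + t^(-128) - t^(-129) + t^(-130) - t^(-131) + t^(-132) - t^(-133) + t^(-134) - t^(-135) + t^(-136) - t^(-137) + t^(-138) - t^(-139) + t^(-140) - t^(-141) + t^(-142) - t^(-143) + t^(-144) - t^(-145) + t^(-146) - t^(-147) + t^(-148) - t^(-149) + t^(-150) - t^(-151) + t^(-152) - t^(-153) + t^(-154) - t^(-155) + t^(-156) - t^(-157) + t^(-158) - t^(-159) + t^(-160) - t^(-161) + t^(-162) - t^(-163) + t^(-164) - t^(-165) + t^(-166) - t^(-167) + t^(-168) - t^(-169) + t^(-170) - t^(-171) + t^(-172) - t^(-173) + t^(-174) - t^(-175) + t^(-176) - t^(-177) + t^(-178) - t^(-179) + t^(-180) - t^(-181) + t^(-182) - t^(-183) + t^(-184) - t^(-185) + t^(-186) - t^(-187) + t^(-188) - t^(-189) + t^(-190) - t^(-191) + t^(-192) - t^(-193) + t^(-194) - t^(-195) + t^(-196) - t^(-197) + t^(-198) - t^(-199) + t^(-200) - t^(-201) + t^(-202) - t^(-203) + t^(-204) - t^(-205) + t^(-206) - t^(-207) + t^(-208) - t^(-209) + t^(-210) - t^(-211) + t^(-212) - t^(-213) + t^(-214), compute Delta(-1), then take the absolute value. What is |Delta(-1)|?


Step 1: The polynomial has 429 terms with alternating signs, exponents from 214 down to -214.
Step 2: Substitute t = -1. The i-th term has coefficient (-1)^i and exponent (m-i),
  so its value is (-1)^i * (-1)^(m-i) = (-1)^m = 1 for every i.
Step 3: All 429 terms equal 1, so Delta(-1) = 429 * (1) = 429
Step 4: |Delta(-1)| = 429

429


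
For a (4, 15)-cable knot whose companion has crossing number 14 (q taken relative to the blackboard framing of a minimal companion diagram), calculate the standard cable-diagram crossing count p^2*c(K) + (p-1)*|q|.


Step 1: Each of the c(K) crossings of the companion diagram becomes p*p = p^2 crossings among the p parallel strands, and each of the |q| twists s_1 s_2 ... s_(p-1) adds (p-1) crossings.
  Crossings = p^2 * c(K) + (p-1)*|q|
Step 2: = 4^2 * 14 + (4-1)*15
Step 3: = 16*14 + 3*15
Step 4: = 224 + 45 = 269

269
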